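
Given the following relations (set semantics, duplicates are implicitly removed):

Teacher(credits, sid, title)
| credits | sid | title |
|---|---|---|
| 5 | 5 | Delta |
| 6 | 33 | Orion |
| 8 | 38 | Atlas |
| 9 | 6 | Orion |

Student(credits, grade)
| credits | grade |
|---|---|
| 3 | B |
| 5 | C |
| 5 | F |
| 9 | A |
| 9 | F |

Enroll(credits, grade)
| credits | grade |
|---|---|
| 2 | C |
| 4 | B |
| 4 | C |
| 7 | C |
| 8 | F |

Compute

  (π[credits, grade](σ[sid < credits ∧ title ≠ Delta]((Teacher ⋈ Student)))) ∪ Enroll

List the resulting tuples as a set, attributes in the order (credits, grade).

{(2, C), (4, B), (4, C), (7, C), (8, F), (9, A), (9, F)}

Natural join on credits: {(5, 5, Delta, C), (5, 5, Delta, F), (9, 6, Orion, A), (9, 6, Orion, F)}
Apply σ_{sid < credits ∧ title ≠ Delta}; surviving tuples: {(9, 6, Orion, A), (9, 6, Orion, F)}
π_{credits, grade} gives {(9, A), (9, F)}.
Union: {(9, A), (9, F)} with {(2, C), (4, B), (4, C), (7, C), (8, F)} → {(2, C), (4, B), (4, C), (7, C), (8, F), (9, A), (9, F)}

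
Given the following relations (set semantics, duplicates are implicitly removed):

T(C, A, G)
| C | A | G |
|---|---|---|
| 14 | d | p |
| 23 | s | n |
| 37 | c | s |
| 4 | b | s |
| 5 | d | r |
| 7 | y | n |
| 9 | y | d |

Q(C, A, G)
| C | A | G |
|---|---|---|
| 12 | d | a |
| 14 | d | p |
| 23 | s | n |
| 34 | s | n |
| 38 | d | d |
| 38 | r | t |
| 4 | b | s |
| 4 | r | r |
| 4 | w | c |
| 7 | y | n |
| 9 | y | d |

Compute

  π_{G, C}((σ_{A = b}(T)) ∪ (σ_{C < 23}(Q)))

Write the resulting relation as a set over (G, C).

{(a, 12), (c, 4), (d, 9), (n, 7), (p, 14), (r, 4), (s, 4)}

Filtering on A = b leaves {(4, b, s)}.
Filtering on C < 23 leaves {(12, d, a), (14, d, p), (4, b, s), (4, r, r), (4, w, c), (7, y, n), (9, y, d)}.
Set union of the two operands is {(12, d, a), (14, d, p), (4, b, s), (4, r, r), (4, w, c), (7, y, n), (9, y, d)}.
π[G, C]: project onto (G, C) → {(a, 12), (c, 4), (d, 9), (n, 7), (p, 14), (r, 4), (s, 4)}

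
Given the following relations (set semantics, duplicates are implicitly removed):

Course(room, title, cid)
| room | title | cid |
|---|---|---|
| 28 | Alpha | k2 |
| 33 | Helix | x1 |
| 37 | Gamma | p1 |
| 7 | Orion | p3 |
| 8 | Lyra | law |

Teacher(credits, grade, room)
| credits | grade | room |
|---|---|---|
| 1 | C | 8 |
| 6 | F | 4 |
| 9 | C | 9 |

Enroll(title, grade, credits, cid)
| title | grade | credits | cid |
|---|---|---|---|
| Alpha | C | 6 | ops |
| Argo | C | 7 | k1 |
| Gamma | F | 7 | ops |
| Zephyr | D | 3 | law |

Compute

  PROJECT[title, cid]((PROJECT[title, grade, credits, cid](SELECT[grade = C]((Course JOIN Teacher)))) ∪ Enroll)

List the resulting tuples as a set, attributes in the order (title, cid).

{(Alpha, ops), (Argo, k1), (Gamma, ops), (Lyra, law), (Zephyr, law)}

Joining Course and Teacher on room yields {(8, Lyra, law, 1, C)}.
Selection grade = C: {(8, Lyra, law, 1, C)}
Keep only column(s) title, grade, credits, cid: {(Lyra, C, 1, law)}
Set union of the two operands is {(Alpha, C, 6, ops), (Argo, C, 7, k1), (Gamma, F, 7, ops), (Lyra, C, 1, law), (Zephyr, D, 3, law)}.
Keep only column(s) title, cid: {(Alpha, ops), (Argo, k1), (Gamma, ops), (Lyra, law), (Zephyr, law)}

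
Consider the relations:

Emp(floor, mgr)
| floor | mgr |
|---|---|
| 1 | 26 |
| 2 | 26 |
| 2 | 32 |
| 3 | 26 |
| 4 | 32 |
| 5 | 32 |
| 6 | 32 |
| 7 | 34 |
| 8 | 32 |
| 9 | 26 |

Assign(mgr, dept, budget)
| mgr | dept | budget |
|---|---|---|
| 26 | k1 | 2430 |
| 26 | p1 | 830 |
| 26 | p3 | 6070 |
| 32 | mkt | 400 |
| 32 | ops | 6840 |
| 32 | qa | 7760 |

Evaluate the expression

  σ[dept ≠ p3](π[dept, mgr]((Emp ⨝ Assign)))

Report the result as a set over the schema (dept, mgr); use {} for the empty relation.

{(k1, 26), (mkt, 32), (ops, 32), (p1, 26), (qa, 32)}

Emp ⋈ Assign (natural join on mgr): {(1, 26, k1, 2430), (1, 26, p1, 830), (1, 26, p3, 6070), (2, 26, k1, 2430), (2, 26, p1, 830), (2, 26, p3, 6070), (2, 32, mkt, 400), (2, 32, ops, 6840), (2, 32, qa, 7760), (3, 26, k1, 2430), (3, 26, p1, 830), (3, 26, p3, 6070), (4, 32, mkt, 400), (4, 32, ops, 6840), (4, 32, qa, 7760), (5, 32, mkt, 400), (5, 32, ops, 6840), (5, 32, qa, 7760), (6, 32, mkt, 400), (6, 32, ops, 6840), (6, 32, qa, 7760), (8, 32, mkt, 400), (8, 32, ops, 6840), (8, 32, qa, 7760), (9, 26, k1, 2430), (9, 26, p1, 830), (9, 26, p3, 6070)}
Keep only column(s) dept, mgr (21 duplicate(s) eliminated): {(k1, 26), (mkt, 32), (ops, 32), (p1, 26), (p3, 26), (qa, 32)}
Filtering on dept ≠ p3 leaves {(k1, 26), (mkt, 32), (ops, 32), (p1, 26), (qa, 32)}.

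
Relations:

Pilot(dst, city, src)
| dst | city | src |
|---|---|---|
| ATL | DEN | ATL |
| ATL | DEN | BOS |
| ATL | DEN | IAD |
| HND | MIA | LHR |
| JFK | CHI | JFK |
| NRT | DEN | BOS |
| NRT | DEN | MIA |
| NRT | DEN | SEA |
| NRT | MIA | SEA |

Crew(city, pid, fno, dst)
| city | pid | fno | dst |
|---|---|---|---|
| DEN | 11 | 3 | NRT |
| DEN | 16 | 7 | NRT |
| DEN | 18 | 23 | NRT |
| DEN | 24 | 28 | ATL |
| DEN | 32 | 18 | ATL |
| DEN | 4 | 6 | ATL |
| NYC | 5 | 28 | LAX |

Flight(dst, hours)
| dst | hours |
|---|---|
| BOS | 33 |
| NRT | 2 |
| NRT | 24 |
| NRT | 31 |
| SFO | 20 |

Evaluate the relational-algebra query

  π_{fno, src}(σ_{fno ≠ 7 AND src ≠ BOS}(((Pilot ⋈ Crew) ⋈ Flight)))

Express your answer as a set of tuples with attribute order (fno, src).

{(23, MIA), (23, SEA), (3, MIA), (3, SEA)}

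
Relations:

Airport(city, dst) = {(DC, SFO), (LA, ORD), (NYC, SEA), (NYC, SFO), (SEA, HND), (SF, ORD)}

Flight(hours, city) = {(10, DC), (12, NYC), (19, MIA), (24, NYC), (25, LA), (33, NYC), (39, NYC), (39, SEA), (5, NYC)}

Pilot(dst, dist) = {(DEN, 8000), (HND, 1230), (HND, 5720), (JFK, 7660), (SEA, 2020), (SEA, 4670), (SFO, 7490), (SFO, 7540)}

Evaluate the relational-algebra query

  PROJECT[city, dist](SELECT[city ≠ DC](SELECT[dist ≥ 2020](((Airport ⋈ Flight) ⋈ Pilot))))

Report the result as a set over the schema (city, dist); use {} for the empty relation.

{(NYC, 2020), (NYC, 4670), (NYC, 7490), (NYC, 7540), (SEA, 5720)}

Joining Airport and Flight on city yields {(DC, SFO, 10), (LA, ORD, 25), (NYC, SEA, 12), (NYC, SEA, 24), (NYC, SEA, 33), (NYC, SEA, 39), (NYC, SEA, 5), (NYC, SFO, 12), (NYC, SFO, 24), (NYC, SFO, 33), (NYC, SFO, 39), (NYC, SFO, 5), (SEA, HND, 39)}.
Joining (Airport ⋈ Flight) and Pilot on dst yields {(DC, SFO, 10, 7490), (DC, SFO, 10, 7540), (NYC, SEA, 12, 2020), (NYC, SEA, 12, 4670), (NYC, SEA, 24, 2020), (NYC, SEA, 24, 4670), (NYC, SEA, 33, 2020), (NYC, SEA, 33, 4670), (NYC, SEA, 39, 2020), (NYC, SEA, 39, 4670), (NYC, SEA, 5, 2020), (NYC, SEA, 5, 4670), (NYC, SFO, 12, 7490), (NYC, SFO, 12, 7540), (NYC, SFO, 24, 7490), (NYC, SFO, 24, 7540), (NYC, SFO, 33, 7490), (NYC, SFO, 33, 7540), (NYC, SFO, 39, 7490), (NYC, SFO, 39, 7540), (NYC, SFO, 5, 7490), (NYC, SFO, 5, 7540), (SEA, HND, 39, 1230), (SEA, HND, 39, 5720)}.
Apply σ_{dist ≥ 2020}; surviving tuples: {(DC, SFO, 10, 7490), (DC, SFO, 10, 7540), (NYC, SEA, 12, 2020), (NYC, SEA, 12, 4670), (NYC, SEA, 24, 2020), (NYC, SEA, 24, 4670), (NYC, SEA, 33, 2020), (NYC, SEA, 33, 4670), (NYC, SEA, 39, 2020), (NYC, SEA, 39, 4670), (NYC, SEA, 5, 2020), (NYC, SEA, 5, 4670), (NYC, SFO, 12, 7490), (NYC, SFO, 12, 7540), (NYC, SFO, 24, 7490), (NYC, SFO, 24, 7540), (NYC, SFO, 33, 7490), (NYC, SFO, 33, 7540), (NYC, SFO, 39, 7490), (NYC, SFO, 39, 7540), (NYC, SFO, 5, 7490), (NYC, SFO, 5, 7540), (SEA, HND, 39, 5720)}
Apply σ_{city ≠ DC}; surviving tuples: {(NYC, SEA, 12, 2020), (NYC, SEA, 12, 4670), (NYC, SEA, 24, 2020), (NYC, SEA, 24, 4670), (NYC, SEA, 33, 2020), (NYC, SEA, 33, 4670), (NYC, SEA, 39, 2020), (NYC, SEA, 39, 4670), (NYC, SEA, 5, 2020), (NYC, SEA, 5, 4670), (NYC, SFO, 12, 7490), (NYC, SFO, 12, 7540), (NYC, SFO, 24, 7490), (NYC, SFO, 24, 7540), (NYC, SFO, 33, 7490), (NYC, SFO, 33, 7540), (NYC, SFO, 39, 7490), (NYC, SFO, 39, 7540), (NYC, SFO, 5, 7490), (NYC, SFO, 5, 7540), (SEA, HND, 39, 5720)}
π[city, dist]: project onto (city, dist) (16 duplicate(s) eliminated) → {(NYC, 2020), (NYC, 4670), (NYC, 7490), (NYC, 7540), (SEA, 5720)}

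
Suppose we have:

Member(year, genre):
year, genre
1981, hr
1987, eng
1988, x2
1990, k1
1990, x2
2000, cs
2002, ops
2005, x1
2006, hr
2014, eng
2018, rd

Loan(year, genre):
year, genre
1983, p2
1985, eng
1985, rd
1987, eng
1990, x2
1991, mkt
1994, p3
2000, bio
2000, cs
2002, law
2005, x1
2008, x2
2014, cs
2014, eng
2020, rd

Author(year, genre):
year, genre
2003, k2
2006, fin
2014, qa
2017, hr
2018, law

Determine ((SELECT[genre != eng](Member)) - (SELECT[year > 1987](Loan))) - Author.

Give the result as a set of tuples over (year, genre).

{(1981, hr), (1988, x2), (1990, k1), (2002, ops), (2006, hr), (2018, rd)}

Selection genre != eng: {(1981, hr), (1988, x2), (1990, k1), (1990, x2), (2000, cs), (2002, ops), (2005, x1), (2006, hr), (2018, rd)}
Selection year > 1987: {(1990, x2), (1991, mkt), (1994, p3), (2000, bio), (2000, cs), (2002, law), (2005, x1), (2008, x2), (2014, cs), (2014, eng), (2020, rd)}
Difference: {(1981, hr), (1988, x2), (1990, k1), (1990, x2), (2000, cs), (2002, ops), (2005, x1), (2006, hr), (2018, rd)} with {(1990, x2), (1991, mkt), (1994, p3), (2000, bio), (2000, cs), (2002, law), (2005, x1), (2008, x2), (2014, cs), (2014, eng), (2020, rd)} → {(1981, hr), (1988, x2), (1990, k1), (2002, ops), (2006, hr), (2018, rd)}
Difference: {(1981, hr), (1988, x2), (1990, k1), (2002, ops), (2006, hr), (2018, rd)} with {(2003, k2), (2006, fin), (2014, qa), (2017, hr), (2018, law)} → {(1981, hr), (1988, x2), (1990, k1), (2002, ops), (2006, hr), (2018, rd)}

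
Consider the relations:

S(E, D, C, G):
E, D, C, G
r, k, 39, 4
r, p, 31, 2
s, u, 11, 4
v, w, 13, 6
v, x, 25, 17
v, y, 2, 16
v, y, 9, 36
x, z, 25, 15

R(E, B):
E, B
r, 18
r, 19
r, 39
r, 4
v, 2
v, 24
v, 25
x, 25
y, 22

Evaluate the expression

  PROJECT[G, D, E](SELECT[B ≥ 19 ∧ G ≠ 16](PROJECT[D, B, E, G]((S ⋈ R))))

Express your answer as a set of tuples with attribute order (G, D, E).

{(15, z, x), (17, x, v), (2, p, r), (36, y, v), (4, k, r), (6, w, v)}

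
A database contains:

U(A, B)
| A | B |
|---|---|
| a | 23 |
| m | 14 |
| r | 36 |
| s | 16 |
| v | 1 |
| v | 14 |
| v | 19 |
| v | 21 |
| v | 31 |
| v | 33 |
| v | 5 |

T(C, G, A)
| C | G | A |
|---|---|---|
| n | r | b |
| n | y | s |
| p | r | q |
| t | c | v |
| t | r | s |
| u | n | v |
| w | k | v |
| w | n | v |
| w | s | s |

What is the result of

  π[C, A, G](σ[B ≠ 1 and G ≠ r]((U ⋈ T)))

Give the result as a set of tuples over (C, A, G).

{(n, s, y), (t, v, c), (u, v, n), (w, s, s), (w, v, k), (w, v, n)}

Natural join on A: {(s, 16, n, y), (s, 16, t, r), (s, 16, w, s), (v, 1, t, c), (v, 1, u, n), (v, 1, w, k), (v, 1, w, n), (v, 14, t, c), (v, 14, u, n), (v, 14, w, k), (v, 14, w, n), (v, 19, t, c), (v, 19, u, n), (v, 19, w, k), (v, 19, w, n), (v, 21, t, c), (v, 21, u, n), (v, 21, w, k), (v, 21, w, n), (v, 31, t, c), (v, 31, u, n), (v, 31, w, k), (v, 31, w, n), (v, 33, t, c), (v, 33, u, n), (v, 33, w, k), (v, 33, w, n), (v, 5, t, c), (v, 5, u, n), (v, 5, w, k), (v, 5, w, n)}
Selection B ≠ 1 and G ≠ r: {(s, 16, n, y), (s, 16, w, s), (v, 14, t, c), (v, 14, u, n), (v, 14, w, k), (v, 14, w, n), (v, 19, t, c), (v, 19, u, n), (v, 19, w, k), (v, 19, w, n), (v, 21, t, c), (v, 21, u, n), (v, 21, w, k), (v, 21, w, n), (v, 31, t, c), (v, 31, u, n), (v, 31, w, k), (v, 31, w, n), (v, 33, t, c), (v, 33, u, n), (v, 33, w, k), (v, 33, w, n), (v, 5, t, c), (v, 5, u, n), (v, 5, w, k), (v, 5, w, n)}
Projecting to C, A, G (20 duplicate(s) eliminated): {(n, s, y), (t, v, c), (u, v, n), (w, s, s), (w, v, k), (w, v, n)}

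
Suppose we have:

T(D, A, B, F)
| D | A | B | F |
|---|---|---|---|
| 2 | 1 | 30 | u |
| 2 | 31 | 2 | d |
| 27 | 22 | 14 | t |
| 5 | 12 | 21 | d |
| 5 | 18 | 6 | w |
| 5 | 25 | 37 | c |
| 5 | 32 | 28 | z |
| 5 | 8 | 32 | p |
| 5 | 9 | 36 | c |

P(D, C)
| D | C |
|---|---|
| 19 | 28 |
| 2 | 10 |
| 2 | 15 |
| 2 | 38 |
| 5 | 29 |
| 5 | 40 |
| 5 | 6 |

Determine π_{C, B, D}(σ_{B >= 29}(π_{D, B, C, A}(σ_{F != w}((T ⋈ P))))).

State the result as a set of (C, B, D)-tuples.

{(10, 30, 2), (15, 30, 2), (29, 32, 5), (29, 36, 5), (29, 37, 5), (38, 30, 2), (40, 32, 5), (40, 36, 5), (40, 37, 5), (6, 32, 5), (6, 36, 5), (6, 37, 5)}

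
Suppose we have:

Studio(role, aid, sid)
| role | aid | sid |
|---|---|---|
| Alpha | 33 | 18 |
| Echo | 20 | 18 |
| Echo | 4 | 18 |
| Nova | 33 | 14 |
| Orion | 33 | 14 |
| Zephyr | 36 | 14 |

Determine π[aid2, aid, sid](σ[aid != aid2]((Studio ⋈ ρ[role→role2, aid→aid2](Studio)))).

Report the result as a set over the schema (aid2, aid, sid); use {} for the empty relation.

ρ[role→role2, aid→aid2]: schema becomes (role2, aid2, sid); tuples unchanged.
Joining Studio and ρ[role→role2, aid→aid2](Studio) on sid yields {(Alpha, 33, 18, Alpha, 33), (Alpha, 33, 18, Echo, 20), (Alpha, 33, 18, Echo, 4), (Echo, 20, 18, Alpha, 33), (Echo, 20, 18, Echo, 20), (Echo, 20, 18, Echo, 4), (Echo, 4, 18, Alpha, 33), (Echo, 4, 18, Echo, 20), (Echo, 4, 18, Echo, 4), (Nova, 33, 14, Nova, 33), (Nova, 33, 14, Orion, 33), (Nova, 33, 14, Zephyr, 36), (Orion, 33, 14, Nova, 33), (Orion, 33, 14, Orion, 33), (Orion, 33, 14, Zephyr, 36), (Zephyr, 36, 14, Nova, 33), (Zephyr, 36, 14, Orion, 33), (Zephyr, 36, 14, Zephyr, 36)}.
Apply σ_{aid != aid2}; surviving tuples: {(Alpha, 33, 18, Echo, 20), (Alpha, 33, 18, Echo, 4), (Echo, 20, 18, Alpha, 33), (Echo, 20, 18, Echo, 4), (Echo, 4, 18, Alpha, 33), (Echo, 4, 18, Echo, 20), (Nova, 33, 14, Zephyr, 36), (Orion, 33, 14, Zephyr, 36), (Zephyr, 36, 14, Nova, 33), (Zephyr, 36, 14, Orion, 33)}
π[aid2, aid, sid]: project onto (aid2, aid, sid) (2 duplicate(s) eliminated) → {(20, 33, 18), (20, 4, 18), (33, 20, 18), (33, 36, 14), (33, 4, 18), (36, 33, 14), (4, 20, 18), (4, 33, 18)}

{(20, 33, 18), (20, 4, 18), (33, 20, 18), (33, 36, 14), (33, 4, 18), (36, 33, 14), (4, 20, 18), (4, 33, 18)}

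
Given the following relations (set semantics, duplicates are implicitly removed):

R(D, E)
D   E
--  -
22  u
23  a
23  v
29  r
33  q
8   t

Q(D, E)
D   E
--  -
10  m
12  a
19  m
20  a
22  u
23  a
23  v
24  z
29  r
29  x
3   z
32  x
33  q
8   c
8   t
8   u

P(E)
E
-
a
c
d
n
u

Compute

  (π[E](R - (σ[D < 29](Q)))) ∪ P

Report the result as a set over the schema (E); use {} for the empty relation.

Apply σ_{D < 29}; surviving tuples: {(10, m), (12, a), (19, m), (20, a), (22, u), (23, a), (23, v), (24, z), (3, z), (8, c), (8, t), (8, u)}
Difference: {(22, u), (23, a), (23, v), (29, r), (33, q), (8, t)} with {(10, m), (12, a), (19, m), (20, a), (22, u), (23, a), (23, v), (24, z), (3, z), (8, c), (8, t), (8, u)} → {(29, r), (33, q)}
Projecting to E: {q, r}
Union: {q, r} with {a, c, d, n, u} → {a, c, d, n, q, r, u}

{a, c, d, n, q, r, u}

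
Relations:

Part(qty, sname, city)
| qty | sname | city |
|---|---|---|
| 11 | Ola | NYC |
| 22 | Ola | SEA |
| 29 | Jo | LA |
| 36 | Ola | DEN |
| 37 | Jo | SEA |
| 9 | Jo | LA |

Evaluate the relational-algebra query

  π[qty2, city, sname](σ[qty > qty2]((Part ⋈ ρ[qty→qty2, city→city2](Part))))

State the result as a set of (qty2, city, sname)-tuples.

{(11, DEN, Ola), (11, SEA, Ola), (22, DEN, Ola), (29, SEA, Jo), (9, LA, Jo), (9, SEA, Jo)}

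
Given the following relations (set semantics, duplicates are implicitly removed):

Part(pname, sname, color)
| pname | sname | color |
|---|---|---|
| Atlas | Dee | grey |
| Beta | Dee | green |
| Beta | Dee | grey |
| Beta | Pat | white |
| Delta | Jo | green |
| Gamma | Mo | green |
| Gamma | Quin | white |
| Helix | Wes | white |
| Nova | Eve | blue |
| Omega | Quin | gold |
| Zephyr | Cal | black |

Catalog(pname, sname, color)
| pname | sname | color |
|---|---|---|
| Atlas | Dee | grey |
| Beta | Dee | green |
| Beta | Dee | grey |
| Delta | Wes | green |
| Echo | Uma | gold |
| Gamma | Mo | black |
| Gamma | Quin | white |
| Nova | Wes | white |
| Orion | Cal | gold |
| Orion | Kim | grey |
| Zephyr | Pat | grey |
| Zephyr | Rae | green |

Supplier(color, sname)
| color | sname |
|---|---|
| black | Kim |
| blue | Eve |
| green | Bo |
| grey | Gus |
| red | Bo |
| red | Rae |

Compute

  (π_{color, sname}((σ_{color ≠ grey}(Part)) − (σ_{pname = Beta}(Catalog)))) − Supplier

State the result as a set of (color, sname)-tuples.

{(black, Cal), (gold, Quin), (green, Jo), (green, Mo), (white, Pat), (white, Quin), (white, Wes)}

Filtering on color ≠ grey leaves {(Beta, Dee, green), (Beta, Pat, white), (Delta, Jo, green), (Gamma, Mo, green), (Gamma, Quin, white), (Helix, Wes, white), (Nova, Eve, blue), (Omega, Quin, gold), (Zephyr, Cal, black)}.
Filtering on pname = Beta leaves {(Beta, Dee, green), (Beta, Dee, grey)}.
Difference: {(Beta, Dee, green), (Beta, Pat, white), (Delta, Jo, green), (Gamma, Mo, green), (Gamma, Quin, white), (Helix, Wes, white), (Nova, Eve, blue), (Omega, Quin, gold), (Zephyr, Cal, black)} with {(Beta, Dee, green), (Beta, Dee, grey)} → {(Beta, Pat, white), (Delta, Jo, green), (Gamma, Mo, green), (Gamma, Quin, white), (Helix, Wes, white), (Nova, Eve, blue), (Omega, Quin, gold), (Zephyr, Cal, black)}
π_{color, sname} gives {(black, Cal), (blue, Eve), (gold, Quin), (green, Jo), (green, Mo), (white, Pat), (white, Quin), (white, Wes)}.
Difference: {(black, Cal), (blue, Eve), (gold, Quin), (green, Jo), (green, Mo), (white, Pat), (white, Quin), (white, Wes)} with {(black, Kim), (blue, Eve), (green, Bo), (grey, Gus), (red, Bo), (red, Rae)} → {(black, Cal), (gold, Quin), (green, Jo), (green, Mo), (white, Pat), (white, Quin), (white, Wes)}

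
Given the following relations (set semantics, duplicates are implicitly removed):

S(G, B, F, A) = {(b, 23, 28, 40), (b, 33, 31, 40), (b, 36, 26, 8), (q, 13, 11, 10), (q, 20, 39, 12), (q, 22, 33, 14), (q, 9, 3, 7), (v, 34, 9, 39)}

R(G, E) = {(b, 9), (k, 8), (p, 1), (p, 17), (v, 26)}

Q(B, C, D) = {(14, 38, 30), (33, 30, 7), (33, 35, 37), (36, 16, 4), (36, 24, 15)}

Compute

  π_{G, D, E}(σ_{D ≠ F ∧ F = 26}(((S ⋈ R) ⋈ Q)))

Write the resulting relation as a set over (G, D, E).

Joining S and R on G yields {(b, 23, 28, 40, 9), (b, 33, 31, 40, 9), (b, 36, 26, 8, 9), (v, 34, 9, 39, 26)}.
Joining (S ⋈ R) and Q on B yields {(b, 33, 31, 40, 9, 30, 7), (b, 33, 31, 40, 9, 35, 37), (b, 36, 26, 8, 9, 16, 4), (b, 36, 26, 8, 9, 24, 15)}.
Filtering on D ≠ F ∧ F = 26 leaves {(b, 36, 26, 8, 9, 16, 4), (b, 36, 26, 8, 9, 24, 15)}.
π_{G, D, E} gives {(b, 15, 9), (b, 4, 9)}.

{(b, 15, 9), (b, 4, 9)}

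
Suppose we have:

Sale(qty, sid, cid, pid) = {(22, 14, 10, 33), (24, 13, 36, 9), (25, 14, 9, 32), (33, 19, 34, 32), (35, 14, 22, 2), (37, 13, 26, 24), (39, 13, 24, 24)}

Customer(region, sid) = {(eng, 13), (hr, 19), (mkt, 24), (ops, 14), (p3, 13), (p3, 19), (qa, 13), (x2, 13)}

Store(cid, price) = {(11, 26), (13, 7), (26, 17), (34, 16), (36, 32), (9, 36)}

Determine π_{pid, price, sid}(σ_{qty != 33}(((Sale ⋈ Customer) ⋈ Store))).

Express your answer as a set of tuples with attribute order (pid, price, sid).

{(24, 17, 13), (32, 36, 14), (9, 32, 13)}

Natural join on sid: {(22, 14, 10, 33, ops), (24, 13, 36, 9, eng), (24, 13, 36, 9, p3), (24, 13, 36, 9, qa), (24, 13, 36, 9, x2), (25, 14, 9, 32, ops), (33, 19, 34, 32, hr), (33, 19, 34, 32, p3), (35, 14, 22, 2, ops), (37, 13, 26, 24, eng), (37, 13, 26, 24, p3), (37, 13, 26, 24, qa), (37, 13, 26, 24, x2), (39, 13, 24, 24, eng), (39, 13, 24, 24, p3), (39, 13, 24, 24, qa), (39, 13, 24, 24, x2)}
Natural join on cid: {(24, 13, 36, 9, eng, 32), (24, 13, 36, 9, p3, 32), (24, 13, 36, 9, qa, 32), (24, 13, 36, 9, x2, 32), (25, 14, 9, 32, ops, 36), (33, 19, 34, 32, hr, 16), (33, 19, 34, 32, p3, 16), (37, 13, 26, 24, eng, 17), (37, 13, 26, 24, p3, 17), (37, 13, 26, 24, qa, 17), (37, 13, 26, 24, x2, 17)}
Selection qty != 33: {(24, 13, 36, 9, eng, 32), (24, 13, 36, 9, p3, 32), (24, 13, 36, 9, qa, 32), (24, 13, 36, 9, x2, 32), (25, 14, 9, 32, ops, 36), (37, 13, 26, 24, eng, 17), (37, 13, 26, 24, p3, 17), (37, 13, 26, 24, qa, 17), (37, 13, 26, 24, x2, 17)}
π[pid, price, sid]: project onto (pid, price, sid) (6 duplicate(s) eliminated) → {(24, 17, 13), (32, 36, 14), (9, 32, 13)}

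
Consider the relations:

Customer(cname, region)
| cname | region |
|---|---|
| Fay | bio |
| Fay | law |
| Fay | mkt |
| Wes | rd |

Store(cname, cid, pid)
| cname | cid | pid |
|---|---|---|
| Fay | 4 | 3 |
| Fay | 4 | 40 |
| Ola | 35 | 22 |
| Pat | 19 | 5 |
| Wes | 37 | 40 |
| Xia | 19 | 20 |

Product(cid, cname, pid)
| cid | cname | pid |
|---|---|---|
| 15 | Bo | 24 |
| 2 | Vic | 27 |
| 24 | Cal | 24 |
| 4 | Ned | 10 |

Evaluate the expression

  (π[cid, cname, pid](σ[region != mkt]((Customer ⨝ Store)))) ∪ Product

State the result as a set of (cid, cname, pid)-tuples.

{(15, Bo, 24), (2, Vic, 27), (24, Cal, 24), (37, Wes, 40), (4, Fay, 3), (4, Fay, 40), (4, Ned, 10)}

Natural join on cname: {(Fay, bio, 4, 3), (Fay, bio, 4, 40), (Fay, law, 4, 3), (Fay, law, 4, 40), (Fay, mkt, 4, 3), (Fay, mkt, 4, 40), (Wes, rd, 37, 40)}
Selection region != mkt: {(Fay, bio, 4, 3), (Fay, bio, 4, 40), (Fay, law, 4, 3), (Fay, law, 4, 40), (Wes, rd, 37, 40)}
π[cid, cname, pid]: project onto (cid, cname, pid) (2 duplicate(s) eliminated) → {(37, Wes, 40), (4, Fay, 3), (4, Fay, 40)}
Set union of the two operands is {(15, Bo, 24), (2, Vic, 27), (24, Cal, 24), (37, Wes, 40), (4, Fay, 3), (4, Fay, 40), (4, Ned, 10)}.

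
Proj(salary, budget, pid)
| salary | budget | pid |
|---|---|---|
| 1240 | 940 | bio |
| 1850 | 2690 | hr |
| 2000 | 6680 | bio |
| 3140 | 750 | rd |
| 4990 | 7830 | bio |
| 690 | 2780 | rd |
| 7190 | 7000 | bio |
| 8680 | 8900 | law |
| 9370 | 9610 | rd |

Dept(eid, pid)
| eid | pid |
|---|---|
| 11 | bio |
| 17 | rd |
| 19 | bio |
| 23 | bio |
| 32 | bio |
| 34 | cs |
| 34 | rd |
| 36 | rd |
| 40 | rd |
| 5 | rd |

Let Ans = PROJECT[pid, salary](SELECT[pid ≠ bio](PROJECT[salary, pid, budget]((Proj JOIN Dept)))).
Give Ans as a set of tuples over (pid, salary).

{(rd, 3140), (rd, 690), (rd, 9370)}

Proj ⋈ Dept (natural join on pid): {(1240, 940, bio, 11), (1240, 940, bio, 19), (1240, 940, bio, 23), (1240, 940, bio, 32), (2000, 6680, bio, 11), (2000, 6680, bio, 19), (2000, 6680, bio, 23), (2000, 6680, bio, 32), (3140, 750, rd, 17), (3140, 750, rd, 34), (3140, 750, rd, 36), (3140, 750, rd, 40), (3140, 750, rd, 5), (4990, 7830, bio, 11), (4990, 7830, bio, 19), (4990, 7830, bio, 23), (4990, 7830, bio, 32), (690, 2780, rd, 17), (690, 2780, rd, 34), (690, 2780, rd, 36), (690, 2780, rd, 40), (690, 2780, rd, 5), (7190, 7000, bio, 11), (7190, 7000, bio, 19), (7190, 7000, bio, 23), (7190, 7000, bio, 32), (9370, 9610, rd, 17), (9370, 9610, rd, 34), (9370, 9610, rd, 36), (9370, 9610, rd, 40), (9370, 9610, rd, 5)}
π[salary, pid, budget]: project onto (salary, pid, budget) (24 duplicate(s) eliminated) → {(1240, bio, 940), (2000, bio, 6680), (3140, rd, 750), (4990, bio, 7830), (690, rd, 2780), (7190, bio, 7000), (9370, rd, 9610)}
σ[pid ≠ bio]: keep tuples satisfying pid ≠ bio → {(3140, rd, 750), (690, rd, 2780), (9370, rd, 9610)}
π[pid, salary]: project onto (pid, salary) → {(rd, 3140), (rd, 690), (rd, 9370)}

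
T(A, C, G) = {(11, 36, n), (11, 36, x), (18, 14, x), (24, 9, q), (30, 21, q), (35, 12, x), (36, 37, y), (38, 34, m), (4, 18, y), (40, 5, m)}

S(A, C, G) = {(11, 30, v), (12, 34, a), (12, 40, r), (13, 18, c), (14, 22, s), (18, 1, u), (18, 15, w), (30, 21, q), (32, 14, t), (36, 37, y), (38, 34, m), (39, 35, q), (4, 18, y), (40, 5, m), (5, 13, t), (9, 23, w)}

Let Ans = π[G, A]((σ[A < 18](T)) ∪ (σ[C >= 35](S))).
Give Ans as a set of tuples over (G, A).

{(n, 11), (q, 39), (r, 12), (x, 11), (y, 36), (y, 4)}

Filtering on A < 18 leaves {(11, 36, n), (11, 36, x), (4, 18, y)}.
Filtering on C >= 35 leaves {(12, 40, r), (36, 37, y), (39, 35, q)}.
Taking the union: {(11, 36, n), (11, 36, x), (12, 40, r), (36, 37, y), (39, 35, q), (4, 18, y)}
π[G, A]: project onto (G, A) → {(n, 11), (q, 39), (r, 12), (x, 11), (y, 36), (y, 4)}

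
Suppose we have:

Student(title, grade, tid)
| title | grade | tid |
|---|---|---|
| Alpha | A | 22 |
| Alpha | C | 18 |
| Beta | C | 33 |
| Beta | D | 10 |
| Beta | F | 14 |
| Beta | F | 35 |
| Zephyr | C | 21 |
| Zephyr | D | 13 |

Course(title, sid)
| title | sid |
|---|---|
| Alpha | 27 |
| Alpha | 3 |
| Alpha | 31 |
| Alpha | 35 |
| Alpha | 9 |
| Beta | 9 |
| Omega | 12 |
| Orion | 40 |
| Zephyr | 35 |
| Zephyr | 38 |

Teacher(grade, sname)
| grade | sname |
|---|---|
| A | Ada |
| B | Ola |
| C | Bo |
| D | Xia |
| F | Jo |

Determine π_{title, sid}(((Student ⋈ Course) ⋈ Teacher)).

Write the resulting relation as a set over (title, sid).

{(Alpha, 27), (Alpha, 3), (Alpha, 31), (Alpha, 35), (Alpha, 9), (Beta, 9), (Zephyr, 35), (Zephyr, 38)}

Natural join on title: {(Alpha, A, 22, 27), (Alpha, A, 22, 3), (Alpha, A, 22, 31), (Alpha, A, 22, 35), (Alpha, A, 22, 9), (Alpha, C, 18, 27), (Alpha, C, 18, 3), (Alpha, C, 18, 31), (Alpha, C, 18, 35), (Alpha, C, 18, 9), (Beta, C, 33, 9), (Beta, D, 10, 9), (Beta, F, 14, 9), (Beta, F, 35, 9), (Zephyr, C, 21, 35), (Zephyr, C, 21, 38), (Zephyr, D, 13, 35), (Zephyr, D, 13, 38)}
Natural join on grade: {(Alpha, A, 22, 27, Ada), (Alpha, A, 22, 3, Ada), (Alpha, A, 22, 31, Ada), (Alpha, A, 22, 35, Ada), (Alpha, A, 22, 9, Ada), (Alpha, C, 18, 27, Bo), (Alpha, C, 18, 3, Bo), (Alpha, C, 18, 31, Bo), (Alpha, C, 18, 35, Bo), (Alpha, C, 18, 9, Bo), (Beta, C, 33, 9, Bo), (Beta, D, 10, 9, Xia), (Beta, F, 14, 9, Jo), (Beta, F, 35, 9, Jo), (Zephyr, C, 21, 35, Bo), (Zephyr, C, 21, 38, Bo), (Zephyr, D, 13, 35, Xia), (Zephyr, D, 13, 38, Xia)}
Projecting to title, sid (10 duplicate(s) eliminated): {(Alpha, 27), (Alpha, 3), (Alpha, 31), (Alpha, 35), (Alpha, 9), (Beta, 9), (Zephyr, 35), (Zephyr, 38)}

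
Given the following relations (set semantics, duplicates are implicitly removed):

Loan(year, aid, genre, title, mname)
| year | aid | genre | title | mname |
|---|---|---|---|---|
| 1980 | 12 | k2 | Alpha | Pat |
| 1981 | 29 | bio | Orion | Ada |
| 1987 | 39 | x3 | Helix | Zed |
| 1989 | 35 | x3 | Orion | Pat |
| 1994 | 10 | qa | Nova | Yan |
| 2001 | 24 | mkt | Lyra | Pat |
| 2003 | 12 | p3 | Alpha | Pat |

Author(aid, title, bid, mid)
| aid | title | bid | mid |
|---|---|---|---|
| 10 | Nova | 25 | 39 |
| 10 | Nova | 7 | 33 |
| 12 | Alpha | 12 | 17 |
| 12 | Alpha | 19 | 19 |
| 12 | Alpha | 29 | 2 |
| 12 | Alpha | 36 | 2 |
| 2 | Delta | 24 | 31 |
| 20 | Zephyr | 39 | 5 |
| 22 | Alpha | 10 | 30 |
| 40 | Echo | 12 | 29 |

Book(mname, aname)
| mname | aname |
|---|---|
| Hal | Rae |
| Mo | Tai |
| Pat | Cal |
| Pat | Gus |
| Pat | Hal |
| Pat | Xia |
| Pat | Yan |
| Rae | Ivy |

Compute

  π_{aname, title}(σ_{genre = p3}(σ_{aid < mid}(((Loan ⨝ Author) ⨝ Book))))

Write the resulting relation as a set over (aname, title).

Joining Loan and Author on aid, title yields {(1980, 12, k2, Alpha, Pat, 12, 17), (1980, 12, k2, Alpha, Pat, 19, 19), (1980, 12, k2, Alpha, Pat, 29, 2), (1980, 12, k2, Alpha, Pat, 36, 2), (1994, 10, qa, Nova, Yan, 25, 39), (1994, 10, qa, Nova, Yan, 7, 33), (2003, 12, p3, Alpha, Pat, 12, 17), (2003, 12, p3, Alpha, Pat, 19, 19), (2003, 12, p3, Alpha, Pat, 29, 2), (2003, 12, p3, Alpha, Pat, 36, 2)}.
Joining (Loan ⨝ Author) and Book on mname yields {(1980, 12, k2, Alpha, Pat, 12, 17, Cal), (1980, 12, k2, Alpha, Pat, 12, 17, Gus), (1980, 12, k2, Alpha, Pat, 12, 17, Hal), (1980, 12, k2, Alpha, Pat, 12, 17, Xia), (1980, 12, k2, Alpha, Pat, 12, 17, Yan), (1980, 12, k2, Alpha, Pat, 19, 19, Cal), (1980, 12, k2, Alpha, Pat, 19, 19, Gus), (1980, 12, k2, Alpha, Pat, 19, 19, Hal), (1980, 12, k2, Alpha, Pat, 19, 19, Xia), (1980, 12, k2, Alpha, Pat, 19, 19, Yan), (1980, 12, k2, Alpha, Pat, 29, 2, Cal), (1980, 12, k2, Alpha, Pat, 29, 2, Gus), (1980, 12, k2, Alpha, Pat, 29, 2, Hal), (1980, 12, k2, Alpha, Pat, 29, 2, Xia), (1980, 12, k2, Alpha, Pat, 29, 2, Yan), (1980, 12, k2, Alpha, Pat, 36, 2, Cal), (1980, 12, k2, Alpha, Pat, 36, 2, Gus), (1980, 12, k2, Alpha, Pat, 36, 2, Hal), (1980, 12, k2, Alpha, Pat, 36, 2, Xia), (1980, 12, k2, Alpha, Pat, 36, 2, Yan), (2003, 12, p3, Alpha, Pat, 12, 17, Cal), (2003, 12, p3, Alpha, Pat, 12, 17, Gus), (2003, 12, p3, Alpha, Pat, 12, 17, Hal), (2003, 12, p3, Alpha, Pat, 12, 17, Xia), (2003, 12, p3, Alpha, Pat, 12, 17, Yan), (2003, 12, p3, Alpha, Pat, 19, 19, Cal), (2003, 12, p3, Alpha, Pat, 19, 19, Gus), (2003, 12, p3, Alpha, Pat, 19, 19, Hal), (2003, 12, p3, Alpha, Pat, 19, 19, Xia), (2003, 12, p3, Alpha, Pat, 19, 19, Yan), (2003, 12, p3, Alpha, Pat, 29, 2, Cal), (2003, 12, p3, Alpha, Pat, 29, 2, Gus), (2003, 12, p3, Alpha, Pat, 29, 2, Hal), (2003, 12, p3, Alpha, Pat, 29, 2, Xia), (2003, 12, p3, Alpha, Pat, 29, 2, Yan), (2003, 12, p3, Alpha, Pat, 36, 2, Cal), (2003, 12, p3, Alpha, Pat, 36, 2, Gus), (2003, 12, p3, Alpha, Pat, 36, 2, Hal), (2003, 12, p3, Alpha, Pat, 36, 2, Xia), (2003, 12, p3, Alpha, Pat, 36, 2, Yan)}.
σ[aid < mid]: keep tuples satisfying aid < mid → {(1980, 12, k2, Alpha, Pat, 12, 17, Cal), (1980, 12, k2, Alpha, Pat, 12, 17, Gus), (1980, 12, k2, Alpha, Pat, 12, 17, Hal), (1980, 12, k2, Alpha, Pat, 12, 17, Xia), (1980, 12, k2, Alpha, Pat, 12, 17, Yan), (1980, 12, k2, Alpha, Pat, 19, 19, Cal), (1980, 12, k2, Alpha, Pat, 19, 19, Gus), (1980, 12, k2, Alpha, Pat, 19, 19, Hal), (1980, 12, k2, Alpha, Pat, 19, 19, Xia), (1980, 12, k2, Alpha, Pat, 19, 19, Yan), (2003, 12, p3, Alpha, Pat, 12, 17, Cal), (2003, 12, p3, Alpha, Pat, 12, 17, Gus), (2003, 12, p3, Alpha, Pat, 12, 17, Hal), (2003, 12, p3, Alpha, Pat, 12, 17, Xia), (2003, 12, p3, Alpha, Pat, 12, 17, Yan), (2003, 12, p3, Alpha, Pat, 19, 19, Cal), (2003, 12, p3, Alpha, Pat, 19, 19, Gus), (2003, 12, p3, Alpha, Pat, 19, 19, Hal), (2003, 12, p3, Alpha, Pat, 19, 19, Xia), (2003, 12, p3, Alpha, Pat, 19, 19, Yan)}
σ[genre = p3]: keep tuples satisfying genre = p3 → {(2003, 12, p3, Alpha, Pat, 12, 17, Cal), (2003, 12, p3, Alpha, Pat, 12, 17, Gus), (2003, 12, p3, Alpha, Pat, 12, 17, Hal), (2003, 12, p3, Alpha, Pat, 12, 17, Xia), (2003, 12, p3, Alpha, Pat, 12, 17, Yan), (2003, 12, p3, Alpha, Pat, 19, 19, Cal), (2003, 12, p3, Alpha, Pat, 19, 19, Gus), (2003, 12, p3, Alpha, Pat, 19, 19, Hal), (2003, 12, p3, Alpha, Pat, 19, 19, Xia), (2003, 12, p3, Alpha, Pat, 19, 19, Yan)}
π[aname, title]: project onto (aname, title) (5 duplicate(s) eliminated) → {(Cal, Alpha), (Gus, Alpha), (Hal, Alpha), (Xia, Alpha), (Yan, Alpha)}

{(Cal, Alpha), (Gus, Alpha), (Hal, Alpha), (Xia, Alpha), (Yan, Alpha)}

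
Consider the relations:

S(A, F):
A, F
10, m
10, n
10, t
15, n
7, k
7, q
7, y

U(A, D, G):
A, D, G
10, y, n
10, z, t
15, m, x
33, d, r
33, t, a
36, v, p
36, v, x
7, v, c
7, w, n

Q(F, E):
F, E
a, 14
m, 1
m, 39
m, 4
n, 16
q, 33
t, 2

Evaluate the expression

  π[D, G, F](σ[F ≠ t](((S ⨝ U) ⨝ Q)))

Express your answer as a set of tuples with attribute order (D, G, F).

{(m, x, n), (v, c, q), (w, n, q), (y, n, m), (y, n, n), (z, t, m), (z, t, n)}

Joining S and U on A yields {(10, m, y, n), (10, m, z, t), (10, n, y, n), (10, n, z, t), (10, t, y, n), (10, t, z, t), (15, n, m, x), (7, k, v, c), (7, k, w, n), (7, q, v, c), (7, q, w, n), (7, y, v, c), (7, y, w, n)}.
Joining (S ⨝ U) and Q on F yields {(10, m, y, n, 1), (10, m, y, n, 39), (10, m, y, n, 4), (10, m, z, t, 1), (10, m, z, t, 39), (10, m, z, t, 4), (10, n, y, n, 16), (10, n, z, t, 16), (10, t, y, n, 2), (10, t, z, t, 2), (15, n, m, x, 16), (7, q, v, c, 33), (7, q, w, n, 33)}.
Filtering on F ≠ t leaves {(10, m, y, n, 1), (10, m, y, n, 39), (10, m, y, n, 4), (10, m, z, t, 1), (10, m, z, t, 39), (10, m, z, t, 4), (10, n, y, n, 16), (10, n, z, t, 16), (15, n, m, x, 16), (7, q, v, c, 33), (7, q, w, n, 33)}.
π_{D, G, F} gives {(m, x, n), (v, c, q), (w, n, q), (y, n, m), (y, n, n), (z, t, m), (z, t, n)} (4 duplicate(s) eliminated).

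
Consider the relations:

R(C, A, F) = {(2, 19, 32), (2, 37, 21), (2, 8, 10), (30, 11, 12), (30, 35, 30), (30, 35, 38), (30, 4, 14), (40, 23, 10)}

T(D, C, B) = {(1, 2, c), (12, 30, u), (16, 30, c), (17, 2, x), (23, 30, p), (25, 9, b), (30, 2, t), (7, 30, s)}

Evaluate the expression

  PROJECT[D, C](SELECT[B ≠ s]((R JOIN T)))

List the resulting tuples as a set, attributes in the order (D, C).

Natural join on C: {(2, 19, 32, 1, c), (2, 19, 32, 17, x), (2, 19, 32, 30, t), (2, 37, 21, 1, c), (2, 37, 21, 17, x), (2, 37, 21, 30, t), (2, 8, 10, 1, c), (2, 8, 10, 17, x), (2, 8, 10, 30, t), (30, 11, 12, 12, u), (30, 11, 12, 16, c), (30, 11, 12, 23, p), (30, 11, 12, 7, s), (30, 35, 30, 12, u), (30, 35, 30, 16, c), (30, 35, 30, 23, p), (30, 35, 30, 7, s), (30, 35, 38, 12, u), (30, 35, 38, 16, c), (30, 35, 38, 23, p), (30, 35, 38, 7, s), (30, 4, 14, 12, u), (30, 4, 14, 16, c), (30, 4, 14, 23, p), (30, 4, 14, 7, s)}
Apply σ_{B ≠ s}; surviving tuples: {(2, 19, 32, 1, c), (2, 19, 32, 17, x), (2, 19, 32, 30, t), (2, 37, 21, 1, c), (2, 37, 21, 17, x), (2, 37, 21, 30, t), (2, 8, 10, 1, c), (2, 8, 10, 17, x), (2, 8, 10, 30, t), (30, 11, 12, 12, u), (30, 11, 12, 16, c), (30, 11, 12, 23, p), (30, 35, 30, 12, u), (30, 35, 30, 16, c), (30, 35, 30, 23, p), (30, 35, 38, 12, u), (30, 35, 38, 16, c), (30, 35, 38, 23, p), (30, 4, 14, 12, u), (30, 4, 14, 16, c), (30, 4, 14, 23, p)}
Keep only column(s) D, C (15 duplicate(s) eliminated): {(1, 2), (12, 30), (16, 30), (17, 2), (23, 30), (30, 2)}

{(1, 2), (12, 30), (16, 30), (17, 2), (23, 30), (30, 2)}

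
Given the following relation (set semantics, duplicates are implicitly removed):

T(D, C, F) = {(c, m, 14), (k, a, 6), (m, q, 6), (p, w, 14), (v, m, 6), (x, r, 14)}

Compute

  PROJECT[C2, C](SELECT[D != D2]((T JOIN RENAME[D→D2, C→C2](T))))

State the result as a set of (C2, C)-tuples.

{(a, m), (a, q), (m, a), (m, q), (m, r), (m, w), (q, a), (q, m), (r, m), (r, w), (w, m), (w, r)}

ρ[D→D2, C→C2]: schema becomes (D2, C2, F); tuples unchanged.
Natural join on F: {(c, m, 14, c, m), (c, m, 14, p, w), (c, m, 14, x, r), (k, a, 6, k, a), (k, a, 6, m, q), (k, a, 6, v, m), (m, q, 6, k, a), (m, q, 6, m, q), (m, q, 6, v, m), (p, w, 14, c, m), (p, w, 14, p, w), (p, w, 14, x, r), (v, m, 6, k, a), (v, m, 6, m, q), (v, m, 6, v, m), (x, r, 14, c, m), (x, r, 14, p, w), (x, r, 14, x, r)}
σ[D != D2]: keep tuples satisfying D != D2 → {(c, m, 14, p, w), (c, m, 14, x, r), (k, a, 6, m, q), (k, a, 6, v, m), (m, q, 6, k, a), (m, q, 6, v, m), (p, w, 14, c, m), (p, w, 14, x, r), (v, m, 6, k, a), (v, m, 6, m, q), (x, r, 14, c, m), (x, r, 14, p, w)}
π_{C2, C} gives {(a, m), (a, q), (m, a), (m, q), (m, r), (m, w), (q, a), (q, m), (r, m), (r, w), (w, m), (w, r)}.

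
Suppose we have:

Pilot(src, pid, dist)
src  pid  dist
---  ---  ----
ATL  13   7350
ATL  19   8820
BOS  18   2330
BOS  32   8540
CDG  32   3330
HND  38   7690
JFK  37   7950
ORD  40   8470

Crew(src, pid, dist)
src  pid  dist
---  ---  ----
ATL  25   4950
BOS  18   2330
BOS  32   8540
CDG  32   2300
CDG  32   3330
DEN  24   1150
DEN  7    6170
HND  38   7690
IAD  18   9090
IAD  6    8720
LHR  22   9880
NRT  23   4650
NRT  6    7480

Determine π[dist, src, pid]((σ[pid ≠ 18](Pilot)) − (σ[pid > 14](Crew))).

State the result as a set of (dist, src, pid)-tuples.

{(7350, ATL, 13), (7950, JFK, 37), (8470, ORD, 40), (8820, ATL, 19)}

Apply σ_{pid ≠ 18}; surviving tuples: {(ATL, 13, 7350), (ATL, 19, 8820), (BOS, 32, 8540), (CDG, 32, 3330), (HND, 38, 7690), (JFK, 37, 7950), (ORD, 40, 8470)}
Apply σ_{pid > 14}; surviving tuples: {(ATL, 25, 4950), (BOS, 18, 2330), (BOS, 32, 8540), (CDG, 32, 2300), (CDG, 32, 3330), (DEN, 24, 1150), (HND, 38, 7690), (IAD, 18, 9090), (LHR, 22, 9880), (NRT, 23, 4650)}
Set difference of the two operands is {(ATL, 13, 7350), (ATL, 19, 8820), (JFK, 37, 7950), (ORD, 40, 8470)}.
Keep only column(s) dist, src, pid: {(7350, ATL, 13), (7950, JFK, 37), (8470, ORD, 40), (8820, ATL, 19)}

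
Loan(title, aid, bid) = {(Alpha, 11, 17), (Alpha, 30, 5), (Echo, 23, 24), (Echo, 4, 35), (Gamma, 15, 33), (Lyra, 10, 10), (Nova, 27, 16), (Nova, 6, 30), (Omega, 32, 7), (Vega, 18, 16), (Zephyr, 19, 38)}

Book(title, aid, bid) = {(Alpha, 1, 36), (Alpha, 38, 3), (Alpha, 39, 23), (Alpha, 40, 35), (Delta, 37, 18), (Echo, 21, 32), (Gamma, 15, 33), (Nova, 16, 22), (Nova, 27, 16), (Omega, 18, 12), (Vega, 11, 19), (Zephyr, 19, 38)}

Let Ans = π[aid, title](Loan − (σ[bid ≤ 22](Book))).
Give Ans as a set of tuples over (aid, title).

{(10, Lyra), (11, Alpha), (15, Gamma), (18, Vega), (19, Zephyr), (23, Echo), (30, Alpha), (32, Omega), (4, Echo), (6, Nova)}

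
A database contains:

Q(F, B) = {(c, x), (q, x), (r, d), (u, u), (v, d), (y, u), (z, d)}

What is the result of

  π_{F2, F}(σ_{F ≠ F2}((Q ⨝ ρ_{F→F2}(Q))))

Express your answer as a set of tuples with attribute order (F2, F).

ρ[F→F2]: schema becomes (F2, B); tuples unchanged.
Joining Q and ρ_{F→F2}(Q) on B yields {(c, x, c), (c, x, q), (q, x, c), (q, x, q), (r, d, r), (r, d, v), (r, d, z), (u, u, u), (u, u, y), (v, d, r), (v, d, v), (v, d, z), (y, u, u), (y, u, y), (z, d, r), (z, d, v), (z, d, z)}.
Filtering on F ≠ F2 leaves {(c, x, q), (q, x, c), (r, d, v), (r, d, z), (u, u, y), (v, d, r), (v, d, z), (y, u, u), (z, d, r), (z, d, v)}.
π_{F2, F} gives {(c, q), (q, c), (r, v), (r, z), (u, y), (v, r), (v, z), (y, u), (z, r), (z, v)}.

{(c, q), (q, c), (r, v), (r, z), (u, y), (v, r), (v, z), (y, u), (z, r), (z, v)}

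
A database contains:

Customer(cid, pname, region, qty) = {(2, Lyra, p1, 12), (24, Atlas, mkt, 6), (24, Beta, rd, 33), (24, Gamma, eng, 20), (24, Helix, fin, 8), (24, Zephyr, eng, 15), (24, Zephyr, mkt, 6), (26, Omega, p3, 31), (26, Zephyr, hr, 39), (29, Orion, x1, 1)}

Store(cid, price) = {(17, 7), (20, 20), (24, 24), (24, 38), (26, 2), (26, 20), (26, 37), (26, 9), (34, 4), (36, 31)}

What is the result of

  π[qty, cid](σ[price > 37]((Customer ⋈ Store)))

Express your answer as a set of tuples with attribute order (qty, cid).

Joining Customer and Store on cid yields {(24, Atlas, mkt, 6, 24), (24, Atlas, mkt, 6, 38), (24, Beta, rd, 33, 24), (24, Beta, rd, 33, 38), (24, Gamma, eng, 20, 24), (24, Gamma, eng, 20, 38), (24, Helix, fin, 8, 24), (24, Helix, fin, 8, 38), (24, Zephyr, eng, 15, 24), (24, Zephyr, eng, 15, 38), (24, Zephyr, mkt, 6, 24), (24, Zephyr, mkt, 6, 38), (26, Omega, p3, 31, 2), (26, Omega, p3, 31, 20), (26, Omega, p3, 31, 37), (26, Omega, p3, 31, 9), (26, Zephyr, hr, 39, 2), (26, Zephyr, hr, 39, 20), (26, Zephyr, hr, 39, 37), (26, Zephyr, hr, 39, 9)}.
Selection price > 37: {(24, Atlas, mkt, 6, 38), (24, Beta, rd, 33, 38), (24, Gamma, eng, 20, 38), (24, Helix, fin, 8, 38), (24, Zephyr, eng, 15, 38), (24, Zephyr, mkt, 6, 38)}
π[qty, cid]: project onto (qty, cid) (1 duplicate(s) eliminated) → {(15, 24), (20, 24), (33, 24), (6, 24), (8, 24)}

{(15, 24), (20, 24), (33, 24), (6, 24), (8, 24)}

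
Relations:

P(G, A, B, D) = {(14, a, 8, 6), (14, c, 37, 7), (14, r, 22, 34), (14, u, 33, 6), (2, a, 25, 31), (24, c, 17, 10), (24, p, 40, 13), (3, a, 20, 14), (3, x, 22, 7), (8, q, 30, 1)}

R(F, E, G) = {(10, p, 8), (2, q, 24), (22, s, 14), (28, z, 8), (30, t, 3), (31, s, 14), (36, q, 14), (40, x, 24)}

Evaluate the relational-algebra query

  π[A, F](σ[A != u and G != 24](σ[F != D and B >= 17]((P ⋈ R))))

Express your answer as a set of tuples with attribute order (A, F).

Natural join on G: {(14, a, 8, 6, 22, s), (14, a, 8, 6, 31, s), (14, a, 8, 6, 36, q), (14, c, 37, 7, 22, s), (14, c, 37, 7, 31, s), (14, c, 37, 7, 36, q), (14, r, 22, 34, 22, s), (14, r, 22, 34, 31, s), (14, r, 22, 34, 36, q), (14, u, 33, 6, 22, s), (14, u, 33, 6, 31, s), (14, u, 33, 6, 36, q), (24, c, 17, 10, 2, q), (24, c, 17, 10, 40, x), (24, p, 40, 13, 2, q), (24, p, 40, 13, 40, x), (3, a, 20, 14, 30, t), (3, x, 22, 7, 30, t), (8, q, 30, 1, 10, p), (8, q, 30, 1, 28, z)}
Selection F != D and B >= 17: {(14, c, 37, 7, 22, s), (14, c, 37, 7, 31, s), (14, c, 37, 7, 36, q), (14, r, 22, 34, 22, s), (14, r, 22, 34, 31, s), (14, r, 22, 34, 36, q), (14, u, 33, 6, 22, s), (14, u, 33, 6, 31, s), (14, u, 33, 6, 36, q), (24, c, 17, 10, 2, q), (24, c, 17, 10, 40, x), (24, p, 40, 13, 2, q), (24, p, 40, 13, 40, x), (3, a, 20, 14, 30, t), (3, x, 22, 7, 30, t), (8, q, 30, 1, 10, p), (8, q, 30, 1, 28, z)}
Selection A != u and G != 24: {(14, c, 37, 7, 22, s), (14, c, 37, 7, 31, s), (14, c, 37, 7, 36, q), (14, r, 22, 34, 22, s), (14, r, 22, 34, 31, s), (14, r, 22, 34, 36, q), (3, a, 20, 14, 30, t), (3, x, 22, 7, 30, t), (8, q, 30, 1, 10, p), (8, q, 30, 1, 28, z)}
Projecting to A, F: {(a, 30), (c, 22), (c, 31), (c, 36), (q, 10), (q, 28), (r, 22), (r, 31), (r, 36), (x, 30)}

{(a, 30), (c, 22), (c, 31), (c, 36), (q, 10), (q, 28), (r, 22), (r, 31), (r, 36), (x, 30)}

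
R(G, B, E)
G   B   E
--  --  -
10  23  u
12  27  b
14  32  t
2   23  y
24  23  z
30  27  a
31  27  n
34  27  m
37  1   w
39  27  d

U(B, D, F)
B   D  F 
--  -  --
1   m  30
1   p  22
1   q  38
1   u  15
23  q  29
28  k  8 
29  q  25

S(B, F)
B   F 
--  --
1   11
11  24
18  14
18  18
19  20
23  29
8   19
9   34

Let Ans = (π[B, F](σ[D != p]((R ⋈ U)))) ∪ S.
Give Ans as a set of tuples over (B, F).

{(1, 11), (1, 15), (1, 30), (1, 38), (11, 24), (18, 14), (18, 18), (19, 20), (23, 29), (8, 19), (9, 34)}

Joining R and U on B yields {(10, 23, u, q, 29), (2, 23, y, q, 29), (24, 23, z, q, 29), (37, 1, w, m, 30), (37, 1, w, p, 22), (37, 1, w, q, 38), (37, 1, w, u, 15)}.
Filtering on D != p leaves {(10, 23, u, q, 29), (2, 23, y, q, 29), (24, 23, z, q, 29), (37, 1, w, m, 30), (37, 1, w, q, 38), (37, 1, w, u, 15)}.
Keep only column(s) B, F (2 duplicate(s) eliminated): {(1, 15), (1, 30), (1, 38), (23, 29)}
Taking the union: {(1, 11), (1, 15), (1, 30), (1, 38), (11, 24), (18, 14), (18, 18), (19, 20), (23, 29), (8, 19), (9, 34)}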